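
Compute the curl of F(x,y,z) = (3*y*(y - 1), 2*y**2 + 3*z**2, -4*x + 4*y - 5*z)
(4 - 6*z, 4, 3 - 6*y)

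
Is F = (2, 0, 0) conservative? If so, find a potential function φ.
Yes, F is conservative. φ = 2*x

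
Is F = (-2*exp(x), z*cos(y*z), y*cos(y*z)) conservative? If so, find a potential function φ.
Yes, F is conservative. φ = -2*exp(x) + sin(y*z)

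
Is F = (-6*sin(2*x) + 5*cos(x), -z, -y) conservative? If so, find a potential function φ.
Yes, F is conservative. φ = -y*z + 5*sin(x) + 3*cos(2*x)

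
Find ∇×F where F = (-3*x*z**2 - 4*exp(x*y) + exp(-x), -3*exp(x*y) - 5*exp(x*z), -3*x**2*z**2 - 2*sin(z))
(5*x*exp(x*z), 6*x*z*(z - 1), 4*x*exp(x*y) - 3*y*exp(x*y) - 5*z*exp(x*z))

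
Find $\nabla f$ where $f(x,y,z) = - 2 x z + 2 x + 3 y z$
(2 - 2*z, 3*z, -2*x + 3*y)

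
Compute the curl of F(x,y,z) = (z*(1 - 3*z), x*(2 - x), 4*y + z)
(4, 1 - 6*z, 2 - 2*x)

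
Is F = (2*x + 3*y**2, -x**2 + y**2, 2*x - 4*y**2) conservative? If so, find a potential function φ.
No, ∇×F = (-8*y, -2, -2*x - 6*y) ≠ 0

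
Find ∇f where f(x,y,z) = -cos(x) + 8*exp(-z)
(sin(x), 0, -8*exp(-z))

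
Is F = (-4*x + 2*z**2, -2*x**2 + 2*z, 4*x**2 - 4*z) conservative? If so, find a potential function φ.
No, ∇×F = (-2, -8*x + 4*z, -4*x) ≠ 0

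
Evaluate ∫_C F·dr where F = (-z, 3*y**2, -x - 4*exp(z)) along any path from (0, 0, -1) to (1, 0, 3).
-4*exp(3) - 3 + 4*exp(-1)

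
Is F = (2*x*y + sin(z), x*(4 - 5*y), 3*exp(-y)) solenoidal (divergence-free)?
No, ∇·F = -5*x + 2*y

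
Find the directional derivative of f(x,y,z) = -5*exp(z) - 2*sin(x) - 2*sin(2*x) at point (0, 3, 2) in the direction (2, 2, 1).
-5*exp(2)/3 - 4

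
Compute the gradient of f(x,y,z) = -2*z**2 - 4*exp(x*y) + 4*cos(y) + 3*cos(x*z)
(-4*y*exp(x*y) - 3*z*sin(x*z), -4*x*exp(x*y) - 4*sin(y), -3*x*sin(x*z) - 4*z)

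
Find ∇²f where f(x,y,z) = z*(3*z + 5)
6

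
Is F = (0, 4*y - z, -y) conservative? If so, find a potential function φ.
Yes, F is conservative. φ = y*(2*y - z)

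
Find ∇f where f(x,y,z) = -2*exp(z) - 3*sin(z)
(0, 0, -2*exp(z) - 3*cos(z))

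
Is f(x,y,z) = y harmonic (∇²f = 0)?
Yes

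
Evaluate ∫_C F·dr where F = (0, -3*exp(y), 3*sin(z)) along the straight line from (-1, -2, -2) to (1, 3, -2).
3*(1 - exp(5))*exp(-2)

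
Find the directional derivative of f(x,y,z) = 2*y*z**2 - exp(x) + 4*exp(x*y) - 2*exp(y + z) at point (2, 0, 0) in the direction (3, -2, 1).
sqrt(14)*(-3*exp(2) - 14)/14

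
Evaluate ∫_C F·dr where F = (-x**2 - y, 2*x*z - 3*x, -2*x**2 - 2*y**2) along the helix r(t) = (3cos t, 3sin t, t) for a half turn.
-27*pi + 18 + 9*pi**2/2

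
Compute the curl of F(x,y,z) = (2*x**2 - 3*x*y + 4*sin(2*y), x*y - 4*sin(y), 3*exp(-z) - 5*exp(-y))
(5*exp(-y), 0, 3*x + y - 8*cos(2*y))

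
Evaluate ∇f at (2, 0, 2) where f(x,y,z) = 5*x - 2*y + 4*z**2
(5, -2, 16)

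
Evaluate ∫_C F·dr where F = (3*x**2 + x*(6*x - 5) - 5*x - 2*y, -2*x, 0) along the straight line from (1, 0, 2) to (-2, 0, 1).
-42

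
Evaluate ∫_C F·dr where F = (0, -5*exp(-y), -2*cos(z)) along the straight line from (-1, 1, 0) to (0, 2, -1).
-5*exp(-1) + 5*exp(-2) + 2*sin(1)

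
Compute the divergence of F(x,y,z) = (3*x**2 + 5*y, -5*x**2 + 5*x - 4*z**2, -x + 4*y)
6*x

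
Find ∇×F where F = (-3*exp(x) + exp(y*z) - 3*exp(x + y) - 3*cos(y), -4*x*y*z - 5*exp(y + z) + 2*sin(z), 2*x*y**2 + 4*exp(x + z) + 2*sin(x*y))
(8*x*y + 2*x*cos(x*y) + 5*exp(y + z) - 2*cos(z), -2*y**2 + y*exp(y*z) - 2*y*cos(x*y) - 4*exp(x + z), -4*y*z - z*exp(y*z) + 3*exp(x + y) - 3*sin(y))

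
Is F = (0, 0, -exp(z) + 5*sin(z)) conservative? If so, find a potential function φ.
Yes, F is conservative. φ = -exp(z) - 5*cos(z)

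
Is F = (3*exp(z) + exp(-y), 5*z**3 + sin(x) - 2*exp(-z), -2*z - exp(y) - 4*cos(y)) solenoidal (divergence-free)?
No, ∇·F = -2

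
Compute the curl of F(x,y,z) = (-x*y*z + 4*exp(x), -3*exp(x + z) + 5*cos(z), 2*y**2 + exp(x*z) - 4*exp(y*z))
(4*y - 4*z*exp(y*z) + 3*exp(x + z) + 5*sin(z), -x*y - z*exp(x*z), x*z - 3*exp(x + z))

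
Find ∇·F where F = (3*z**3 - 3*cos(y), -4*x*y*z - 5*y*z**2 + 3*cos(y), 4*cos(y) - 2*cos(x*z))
-4*x*z + 2*x*sin(x*z) - 5*z**2 - 3*sin(y)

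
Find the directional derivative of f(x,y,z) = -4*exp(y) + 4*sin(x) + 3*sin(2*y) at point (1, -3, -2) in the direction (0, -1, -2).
2*sqrt(5)*(-3*exp(3)*cos(6) + 2)*exp(-3)/5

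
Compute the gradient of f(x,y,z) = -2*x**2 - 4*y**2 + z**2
(-4*x, -8*y, 2*z)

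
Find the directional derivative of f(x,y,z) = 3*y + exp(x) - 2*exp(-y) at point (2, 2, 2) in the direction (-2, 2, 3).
2*sqrt(17)*(-exp(4) + 2 + 3*exp(2))*exp(-2)/17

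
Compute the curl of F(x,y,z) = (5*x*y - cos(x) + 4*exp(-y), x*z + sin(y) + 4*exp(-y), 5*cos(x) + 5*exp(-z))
(-x, 5*sin(x), -5*x + z + 4*exp(-y))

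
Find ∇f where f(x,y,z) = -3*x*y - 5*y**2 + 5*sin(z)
(-3*y, -3*x - 10*y, 5*cos(z))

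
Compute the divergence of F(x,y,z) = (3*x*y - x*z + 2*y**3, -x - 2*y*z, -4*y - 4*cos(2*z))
3*y - 3*z + 8*sin(2*z)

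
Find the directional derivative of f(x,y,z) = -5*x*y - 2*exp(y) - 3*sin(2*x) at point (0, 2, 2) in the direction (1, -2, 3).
2*sqrt(14)*(-4 + exp(2))/7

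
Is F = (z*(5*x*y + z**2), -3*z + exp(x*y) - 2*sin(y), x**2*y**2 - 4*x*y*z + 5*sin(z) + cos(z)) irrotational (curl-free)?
No, ∇×F = (2*x**2*y - 4*x*z + 3, -2*x*y**2 + 5*x*y + 4*y*z + 3*z**2, -5*x*z + y*exp(x*y))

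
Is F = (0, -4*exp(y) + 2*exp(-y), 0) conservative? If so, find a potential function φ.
Yes, F is conservative. φ = -4*exp(y) - 2*exp(-y)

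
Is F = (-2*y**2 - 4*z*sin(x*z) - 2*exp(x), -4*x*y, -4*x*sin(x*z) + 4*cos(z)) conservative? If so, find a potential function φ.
Yes, F is conservative. φ = -2*x*y**2 - 2*exp(x) + 4*sin(z) + 4*cos(x*z)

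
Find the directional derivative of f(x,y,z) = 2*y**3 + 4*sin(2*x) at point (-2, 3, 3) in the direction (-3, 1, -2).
3*sqrt(14)*(9 - 4*cos(4))/7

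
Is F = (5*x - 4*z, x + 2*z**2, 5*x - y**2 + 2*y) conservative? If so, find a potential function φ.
No, ∇×F = (-2*y - 4*z + 2, -9, 1) ≠ 0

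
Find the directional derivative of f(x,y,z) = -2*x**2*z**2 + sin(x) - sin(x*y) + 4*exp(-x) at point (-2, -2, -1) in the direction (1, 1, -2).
sqrt(6)*(-4*exp(2) - 24 + 4*cos(4) + cos(2))/6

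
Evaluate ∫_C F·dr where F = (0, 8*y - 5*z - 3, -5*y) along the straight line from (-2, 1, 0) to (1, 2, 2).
-11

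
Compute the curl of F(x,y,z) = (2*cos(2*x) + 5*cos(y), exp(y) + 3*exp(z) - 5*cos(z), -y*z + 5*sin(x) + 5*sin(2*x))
(-z - 3*exp(z) - 5*sin(z), -5*cos(x) - 10*cos(2*x), 5*sin(y))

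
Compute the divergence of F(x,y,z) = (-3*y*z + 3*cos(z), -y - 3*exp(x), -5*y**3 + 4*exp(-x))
-1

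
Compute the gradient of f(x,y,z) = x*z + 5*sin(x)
(z + 5*cos(x), 0, x)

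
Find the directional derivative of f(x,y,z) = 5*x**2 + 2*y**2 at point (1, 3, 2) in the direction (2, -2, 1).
-4/3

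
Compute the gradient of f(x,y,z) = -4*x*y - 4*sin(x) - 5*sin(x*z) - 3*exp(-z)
(-4*y - 5*z*cos(x*z) - 4*cos(x), -4*x, -5*x*cos(x*z) + 3*exp(-z))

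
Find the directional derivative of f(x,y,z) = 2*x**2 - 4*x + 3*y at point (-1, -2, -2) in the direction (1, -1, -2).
-11*sqrt(6)/6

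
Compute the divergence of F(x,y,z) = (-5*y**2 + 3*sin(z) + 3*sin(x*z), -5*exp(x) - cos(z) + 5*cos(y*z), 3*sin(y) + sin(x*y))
z*(-5*sin(y*z) + 3*cos(x*z))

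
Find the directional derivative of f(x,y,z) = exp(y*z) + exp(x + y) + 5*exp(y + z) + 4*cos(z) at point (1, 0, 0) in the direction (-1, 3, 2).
sqrt(14)*(2*E + 25)/14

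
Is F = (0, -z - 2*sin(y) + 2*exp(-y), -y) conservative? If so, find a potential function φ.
Yes, F is conservative. φ = -y*z + 2*cos(y) - 2*exp(-y)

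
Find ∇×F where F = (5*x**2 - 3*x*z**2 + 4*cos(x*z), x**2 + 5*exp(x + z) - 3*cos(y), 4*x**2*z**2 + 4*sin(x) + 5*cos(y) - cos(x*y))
(x*sin(x*y) - 5*exp(x + z) - 5*sin(y), -8*x*z**2 - 6*x*z - 4*x*sin(x*z) - y*sin(x*y) - 4*cos(x), 2*x + 5*exp(x + z))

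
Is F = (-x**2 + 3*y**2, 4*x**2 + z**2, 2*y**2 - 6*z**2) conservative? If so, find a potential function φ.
No, ∇×F = (4*y - 2*z, 0, 8*x - 6*y) ≠ 0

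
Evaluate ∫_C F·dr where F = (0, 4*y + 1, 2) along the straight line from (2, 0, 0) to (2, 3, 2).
25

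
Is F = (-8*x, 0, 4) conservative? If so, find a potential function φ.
Yes, F is conservative. φ = -4*x**2 + 4*z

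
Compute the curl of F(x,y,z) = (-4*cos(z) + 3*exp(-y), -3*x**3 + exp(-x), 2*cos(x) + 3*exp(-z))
(0, 2*sin(x) + 4*sin(z), -9*x**2 + 3*exp(-y) - exp(-x))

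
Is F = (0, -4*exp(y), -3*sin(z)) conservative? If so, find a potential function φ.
Yes, F is conservative. φ = -4*exp(y) + 3*cos(z)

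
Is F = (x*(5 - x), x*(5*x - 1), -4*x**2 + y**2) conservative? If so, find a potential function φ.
No, ∇×F = (2*y, 8*x, 10*x - 1) ≠ 0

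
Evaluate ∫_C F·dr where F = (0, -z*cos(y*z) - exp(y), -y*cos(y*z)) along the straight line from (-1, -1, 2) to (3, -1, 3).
-sin(2) + sin(3)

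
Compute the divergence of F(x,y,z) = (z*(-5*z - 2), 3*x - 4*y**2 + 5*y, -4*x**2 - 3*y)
5 - 8*y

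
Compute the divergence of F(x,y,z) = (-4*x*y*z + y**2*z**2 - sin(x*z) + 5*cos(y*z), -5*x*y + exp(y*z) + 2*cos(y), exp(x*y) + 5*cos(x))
-5*x - 4*y*z + z*exp(y*z) - z*cos(x*z) - 2*sin(y)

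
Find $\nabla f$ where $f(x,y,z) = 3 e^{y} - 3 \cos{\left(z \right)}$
(0, 3*exp(y), 3*sin(z))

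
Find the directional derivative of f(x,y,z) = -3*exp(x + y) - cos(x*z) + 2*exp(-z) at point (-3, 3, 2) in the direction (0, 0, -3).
2*exp(-2) - 3*sin(6)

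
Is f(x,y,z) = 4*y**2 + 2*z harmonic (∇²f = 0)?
No, ∇²f = 8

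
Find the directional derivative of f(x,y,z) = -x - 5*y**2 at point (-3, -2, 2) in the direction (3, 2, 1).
37*sqrt(14)/14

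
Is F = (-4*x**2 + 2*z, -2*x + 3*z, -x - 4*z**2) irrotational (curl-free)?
No, ∇×F = (-3, 3, -2)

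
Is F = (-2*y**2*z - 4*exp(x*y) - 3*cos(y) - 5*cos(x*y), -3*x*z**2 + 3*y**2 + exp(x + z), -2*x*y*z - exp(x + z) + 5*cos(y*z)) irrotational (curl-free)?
No, ∇×F = (4*x*z - 5*z*sin(y*z) - exp(x + z), -2*y**2 + 2*y*z + exp(x + z), 4*x*exp(x*y) - 5*x*sin(x*y) + 4*y*z - 3*z**2 + exp(x + z) - 3*sin(y))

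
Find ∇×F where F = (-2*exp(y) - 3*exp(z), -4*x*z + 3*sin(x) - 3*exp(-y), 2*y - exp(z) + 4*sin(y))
(4*x + 4*cos(y) + 2, -3*exp(z), -4*z + 2*exp(y) + 3*cos(x))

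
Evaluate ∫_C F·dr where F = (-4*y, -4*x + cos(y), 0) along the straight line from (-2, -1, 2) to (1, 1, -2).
2*sin(1) + 4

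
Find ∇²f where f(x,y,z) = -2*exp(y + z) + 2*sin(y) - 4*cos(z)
-4*exp(y + z) - 2*sin(y) + 4*cos(z)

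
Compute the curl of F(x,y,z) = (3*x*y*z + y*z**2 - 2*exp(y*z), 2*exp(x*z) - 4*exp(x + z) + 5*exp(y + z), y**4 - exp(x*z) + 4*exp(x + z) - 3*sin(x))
(-2*x*exp(x*z) + 4*y**3 + 4*exp(x + z) - 5*exp(y + z), 3*x*y + 2*y*z - 2*y*exp(y*z) + z*exp(x*z) - 4*exp(x + z) + 3*cos(x), -3*x*z - z**2 + 2*z*exp(x*z) + 2*z*exp(y*z) - 4*exp(x + z))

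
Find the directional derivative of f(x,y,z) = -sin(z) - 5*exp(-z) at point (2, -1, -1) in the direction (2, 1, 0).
0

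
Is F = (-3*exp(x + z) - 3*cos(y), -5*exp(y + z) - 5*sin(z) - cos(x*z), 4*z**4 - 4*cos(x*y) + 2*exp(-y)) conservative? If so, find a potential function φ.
No, ∇×F = (4*x*sin(x*y) - x*sin(x*z) + 5*exp(y + z) + 5*cos(z) - 2*exp(-y), -4*y*sin(x*y) - 3*exp(x + z), z*sin(x*z) - 3*sin(y)) ≠ 0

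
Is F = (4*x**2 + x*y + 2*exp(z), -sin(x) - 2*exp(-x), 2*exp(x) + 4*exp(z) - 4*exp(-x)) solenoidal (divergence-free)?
No, ∇·F = 8*x + y + 4*exp(z)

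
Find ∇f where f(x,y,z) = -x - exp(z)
(-1, 0, -exp(z))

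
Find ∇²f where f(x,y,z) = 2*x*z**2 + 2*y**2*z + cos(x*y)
-x**2*cos(x*y) + 4*x - y**2*cos(x*y) + 4*z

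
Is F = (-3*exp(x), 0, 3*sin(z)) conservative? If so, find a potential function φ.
Yes, F is conservative. φ = -3*exp(x) - 3*cos(z)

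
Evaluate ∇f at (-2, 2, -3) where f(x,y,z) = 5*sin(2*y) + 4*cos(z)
(0, 10*cos(4), 4*sin(3))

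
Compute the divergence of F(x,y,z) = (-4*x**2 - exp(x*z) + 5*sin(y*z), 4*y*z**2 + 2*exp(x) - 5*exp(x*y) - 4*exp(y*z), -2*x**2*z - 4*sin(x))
-2*x**2 - 5*x*exp(x*y) - 8*x + 4*z**2 - z*exp(x*z) - 4*z*exp(y*z)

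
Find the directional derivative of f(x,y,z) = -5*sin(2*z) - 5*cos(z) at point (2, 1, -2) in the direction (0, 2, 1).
-sqrt(5)*(2*cos(4) + sin(2))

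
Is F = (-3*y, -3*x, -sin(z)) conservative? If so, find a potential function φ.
Yes, F is conservative. φ = -3*x*y + cos(z)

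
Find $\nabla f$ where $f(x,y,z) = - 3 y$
(0, -3, 0)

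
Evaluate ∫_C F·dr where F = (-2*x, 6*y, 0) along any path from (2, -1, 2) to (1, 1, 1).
3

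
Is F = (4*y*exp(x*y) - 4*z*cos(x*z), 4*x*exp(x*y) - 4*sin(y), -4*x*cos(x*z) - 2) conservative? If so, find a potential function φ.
Yes, F is conservative. φ = -2*z + 4*exp(x*y) - 4*sin(x*z) + 4*cos(y)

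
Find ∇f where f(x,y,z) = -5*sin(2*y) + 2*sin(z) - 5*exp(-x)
(5*exp(-x), -10*cos(2*y), 2*cos(z))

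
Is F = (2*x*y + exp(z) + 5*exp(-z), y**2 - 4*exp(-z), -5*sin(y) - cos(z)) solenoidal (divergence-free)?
No, ∇·F = 4*y + sin(z)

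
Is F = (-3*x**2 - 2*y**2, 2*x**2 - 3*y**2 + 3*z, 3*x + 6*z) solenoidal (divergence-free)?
No, ∇·F = -6*x - 6*y + 6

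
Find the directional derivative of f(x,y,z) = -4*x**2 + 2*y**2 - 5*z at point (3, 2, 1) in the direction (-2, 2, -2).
37*sqrt(3)/3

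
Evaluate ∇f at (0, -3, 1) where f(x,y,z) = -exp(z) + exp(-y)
(0, -exp(3), -E)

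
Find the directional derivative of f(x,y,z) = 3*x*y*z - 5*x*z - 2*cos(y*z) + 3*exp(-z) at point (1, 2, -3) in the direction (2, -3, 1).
sqrt(14)*(-3*exp(3) - 22*sin(6) + 22)/14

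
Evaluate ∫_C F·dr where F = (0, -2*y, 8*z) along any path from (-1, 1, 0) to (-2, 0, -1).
5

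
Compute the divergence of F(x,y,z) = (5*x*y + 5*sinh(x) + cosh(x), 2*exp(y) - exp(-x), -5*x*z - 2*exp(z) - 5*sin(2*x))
-5*x + 5*y + 2*exp(y) - 2*exp(z) + sinh(x) + 5*cosh(x)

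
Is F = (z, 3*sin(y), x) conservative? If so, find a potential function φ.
Yes, F is conservative. φ = x*z - 3*cos(y)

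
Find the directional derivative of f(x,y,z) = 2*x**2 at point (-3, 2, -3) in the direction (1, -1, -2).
-2*sqrt(6)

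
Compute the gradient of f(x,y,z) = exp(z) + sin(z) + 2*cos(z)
(0, 0, exp(z) - 2*sin(z) + cos(z))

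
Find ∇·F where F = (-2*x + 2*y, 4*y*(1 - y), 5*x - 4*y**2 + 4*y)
2 - 8*y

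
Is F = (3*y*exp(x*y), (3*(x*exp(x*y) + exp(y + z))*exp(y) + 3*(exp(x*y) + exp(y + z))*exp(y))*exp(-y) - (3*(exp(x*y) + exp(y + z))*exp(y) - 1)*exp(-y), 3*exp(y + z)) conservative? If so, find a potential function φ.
Yes, F is conservative. φ = (3*(exp(x*y) + exp(y + z))*exp(y) - 1)*exp(-y)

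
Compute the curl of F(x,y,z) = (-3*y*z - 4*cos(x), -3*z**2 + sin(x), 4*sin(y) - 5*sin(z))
(6*z + 4*cos(y), -3*y, 3*z + cos(x))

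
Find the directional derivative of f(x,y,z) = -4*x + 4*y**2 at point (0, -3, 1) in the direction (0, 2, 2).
-12*sqrt(2)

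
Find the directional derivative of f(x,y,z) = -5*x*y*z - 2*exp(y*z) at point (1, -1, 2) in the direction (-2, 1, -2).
-40/3 - 8*exp(-2)/3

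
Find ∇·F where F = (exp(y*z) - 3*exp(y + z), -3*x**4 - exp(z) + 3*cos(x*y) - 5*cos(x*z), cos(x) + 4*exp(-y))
-3*x*sin(x*y)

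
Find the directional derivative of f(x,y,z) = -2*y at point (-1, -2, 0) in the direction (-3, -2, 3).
2*sqrt(22)/11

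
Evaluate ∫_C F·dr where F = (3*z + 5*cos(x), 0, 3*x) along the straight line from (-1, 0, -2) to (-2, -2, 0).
-6 - 5*sin(2) + 5*sin(1)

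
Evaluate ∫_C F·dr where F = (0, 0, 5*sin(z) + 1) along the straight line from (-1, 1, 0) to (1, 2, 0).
0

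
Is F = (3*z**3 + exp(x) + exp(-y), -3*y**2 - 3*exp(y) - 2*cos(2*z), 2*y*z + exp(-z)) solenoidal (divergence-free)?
No, ∇·F = -4*y + exp(x) - 3*exp(y) - exp(-z)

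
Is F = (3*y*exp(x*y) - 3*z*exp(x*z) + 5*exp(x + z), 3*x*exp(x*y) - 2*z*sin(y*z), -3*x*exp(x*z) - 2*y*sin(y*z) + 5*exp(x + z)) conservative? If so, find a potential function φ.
Yes, F is conservative. φ = 3*exp(x*y) - 3*exp(x*z) + 5*exp(x + z) + 2*cos(y*z)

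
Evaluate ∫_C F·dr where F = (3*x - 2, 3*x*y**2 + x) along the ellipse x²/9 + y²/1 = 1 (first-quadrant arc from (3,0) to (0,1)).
-15/2 + 21*pi/16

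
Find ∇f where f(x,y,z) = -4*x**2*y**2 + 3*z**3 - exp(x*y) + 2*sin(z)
(y*(-8*x*y - exp(x*y)), x*(-8*x*y - exp(x*y)), 9*z**2 + 2*cos(z))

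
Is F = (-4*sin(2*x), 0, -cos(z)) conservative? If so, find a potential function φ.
Yes, F is conservative. φ = -sin(z) + 2*cos(2*x)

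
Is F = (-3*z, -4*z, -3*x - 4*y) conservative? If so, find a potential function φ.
Yes, F is conservative. φ = z*(-3*x - 4*y)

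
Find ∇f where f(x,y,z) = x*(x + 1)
(2*x + 1, 0, 0)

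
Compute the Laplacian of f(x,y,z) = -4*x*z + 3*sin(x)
-3*sin(x)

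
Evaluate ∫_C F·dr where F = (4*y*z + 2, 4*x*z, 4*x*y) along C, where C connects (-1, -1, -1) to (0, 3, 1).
6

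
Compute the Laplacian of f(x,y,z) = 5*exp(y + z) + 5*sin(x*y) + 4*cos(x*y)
-5*x**2*sin(x*y) - 4*x**2*cos(x*y) - y**2*(5*sin(x*y) + 4*cos(x*y)) + 10*exp(y + z)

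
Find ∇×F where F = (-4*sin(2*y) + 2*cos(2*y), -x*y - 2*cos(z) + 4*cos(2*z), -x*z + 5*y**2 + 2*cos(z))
(10*y - 2*sin(z) + 8*sin(2*z), z, -y + 4*sin(2*y) + 8*cos(2*y))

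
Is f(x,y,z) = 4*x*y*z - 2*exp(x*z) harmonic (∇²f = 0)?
No, ∇²f = 2*(-x**2 - z**2)*exp(x*z)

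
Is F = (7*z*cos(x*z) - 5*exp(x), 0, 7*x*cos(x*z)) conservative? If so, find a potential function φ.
Yes, F is conservative. φ = -5*exp(x) + 7*sin(x*z)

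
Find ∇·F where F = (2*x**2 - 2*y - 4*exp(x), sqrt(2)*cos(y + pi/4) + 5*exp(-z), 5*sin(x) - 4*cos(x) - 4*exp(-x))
4*x - 4*exp(x) - sqrt(2)*sin(y + pi/4)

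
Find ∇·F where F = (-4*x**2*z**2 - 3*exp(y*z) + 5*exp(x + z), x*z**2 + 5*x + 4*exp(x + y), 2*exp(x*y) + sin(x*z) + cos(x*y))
-8*x*z**2 + x*cos(x*z) + 4*exp(x + y) + 5*exp(x + z)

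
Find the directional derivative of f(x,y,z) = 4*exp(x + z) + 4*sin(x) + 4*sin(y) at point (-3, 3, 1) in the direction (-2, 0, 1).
-4*sqrt(5)*(2*exp(2)*cos(3) + 1)*exp(-2)/5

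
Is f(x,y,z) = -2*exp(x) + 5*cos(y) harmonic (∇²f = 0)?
No, ∇²f = -2*exp(x) - 5*cos(y)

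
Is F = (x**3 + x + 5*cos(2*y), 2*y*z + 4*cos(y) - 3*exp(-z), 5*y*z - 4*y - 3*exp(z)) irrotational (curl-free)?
No, ∇×F = (-2*y + 5*z - 4 - 3*exp(-z), 0, 10*sin(2*y))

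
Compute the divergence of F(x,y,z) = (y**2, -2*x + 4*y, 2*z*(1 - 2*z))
6 - 8*z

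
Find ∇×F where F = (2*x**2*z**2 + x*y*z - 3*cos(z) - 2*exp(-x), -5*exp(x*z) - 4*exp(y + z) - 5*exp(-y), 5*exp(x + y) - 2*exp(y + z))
(5*x*exp(x*z) + 5*exp(x + y) + 2*exp(y + z), 4*x**2*z + x*y - 5*exp(x + y) + 3*sin(z), z*(-x - 5*exp(x*z)))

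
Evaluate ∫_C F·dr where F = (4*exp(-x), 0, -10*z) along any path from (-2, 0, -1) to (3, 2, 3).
-40 - 4*exp(-3) + 4*exp(2)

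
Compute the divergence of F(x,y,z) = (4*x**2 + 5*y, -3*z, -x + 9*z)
8*x + 9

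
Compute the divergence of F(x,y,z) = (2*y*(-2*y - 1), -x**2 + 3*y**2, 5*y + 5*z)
6*y + 5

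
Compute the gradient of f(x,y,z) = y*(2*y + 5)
(0, 4*y + 5, 0)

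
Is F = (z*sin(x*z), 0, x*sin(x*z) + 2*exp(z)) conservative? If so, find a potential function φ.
Yes, F is conservative. φ = 2*exp(z) - cos(x*z)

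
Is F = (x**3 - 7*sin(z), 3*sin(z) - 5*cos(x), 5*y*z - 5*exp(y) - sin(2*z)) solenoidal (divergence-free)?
No, ∇·F = 3*x**2 + 5*y - 2*cos(2*z)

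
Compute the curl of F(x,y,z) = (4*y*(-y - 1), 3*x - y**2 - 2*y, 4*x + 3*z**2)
(0, -4, 8*y + 7)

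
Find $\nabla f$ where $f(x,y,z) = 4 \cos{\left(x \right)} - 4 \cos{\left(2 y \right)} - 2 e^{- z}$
(-4*sin(x), 8*sin(2*y), 2*exp(-z))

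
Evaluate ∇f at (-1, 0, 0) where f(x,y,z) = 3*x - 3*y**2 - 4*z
(3, 0, -4)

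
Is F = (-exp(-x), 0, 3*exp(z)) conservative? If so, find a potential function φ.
Yes, F is conservative. φ = 3*exp(z) + exp(-x)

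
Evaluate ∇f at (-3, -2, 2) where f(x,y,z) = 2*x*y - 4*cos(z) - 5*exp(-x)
(-4 + 5*exp(3), -6, 4*sin(2))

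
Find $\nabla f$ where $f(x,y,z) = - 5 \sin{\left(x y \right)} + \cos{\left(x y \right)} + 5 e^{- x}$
(-y*sin(x*y) - 5*y*cos(x*y) - 5*exp(-x), -x*(sin(x*y) + 5*cos(x*y)), 0)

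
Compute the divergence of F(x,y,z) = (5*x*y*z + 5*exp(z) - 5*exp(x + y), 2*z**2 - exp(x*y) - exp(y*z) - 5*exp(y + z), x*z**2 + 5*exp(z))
2*x*z - x*exp(x*y) + 5*y*z - z*exp(y*z) + 5*exp(z) - 5*exp(x + y) - 5*exp(y + z)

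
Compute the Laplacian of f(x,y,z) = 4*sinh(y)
4*sinh(y)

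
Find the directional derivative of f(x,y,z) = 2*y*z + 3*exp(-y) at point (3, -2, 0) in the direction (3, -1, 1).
sqrt(11)*(-4 + 3*exp(2))/11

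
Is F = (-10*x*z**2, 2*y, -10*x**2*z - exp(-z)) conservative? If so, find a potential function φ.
Yes, F is conservative. φ = -5*x**2*z**2 + y**2 + exp(-z)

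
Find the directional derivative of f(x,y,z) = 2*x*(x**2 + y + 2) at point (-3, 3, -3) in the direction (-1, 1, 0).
-35*sqrt(2)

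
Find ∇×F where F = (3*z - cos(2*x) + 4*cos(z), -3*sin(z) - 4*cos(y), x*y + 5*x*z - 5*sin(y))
(x - 5*cos(y) + 3*cos(z), -y - 5*z - 4*sin(z) + 3, 0)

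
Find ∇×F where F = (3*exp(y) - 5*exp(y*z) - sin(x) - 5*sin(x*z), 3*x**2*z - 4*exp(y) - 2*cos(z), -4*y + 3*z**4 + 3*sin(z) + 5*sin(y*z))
(-3*x**2 + 5*z*cos(y*z) - 2*sin(z) - 4, -5*x*cos(x*z) - 5*y*exp(y*z), 6*x*z + 5*z*exp(y*z) - 3*exp(y))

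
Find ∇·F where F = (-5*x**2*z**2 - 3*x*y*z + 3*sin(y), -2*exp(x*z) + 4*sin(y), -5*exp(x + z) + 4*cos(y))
-10*x*z**2 - 3*y*z - 5*exp(x + z) + 4*cos(y)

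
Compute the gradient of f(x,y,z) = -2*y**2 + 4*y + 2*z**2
(0, 4 - 4*y, 4*z)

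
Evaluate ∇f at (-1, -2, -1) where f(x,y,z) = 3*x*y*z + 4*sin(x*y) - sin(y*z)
(6 - 8*cos(2), 3 - 3*cos(2), 2*cos(2) + 6)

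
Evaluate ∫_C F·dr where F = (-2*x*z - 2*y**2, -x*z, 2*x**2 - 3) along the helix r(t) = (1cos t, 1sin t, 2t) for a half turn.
-5*pi - pi**2/2 + 8/3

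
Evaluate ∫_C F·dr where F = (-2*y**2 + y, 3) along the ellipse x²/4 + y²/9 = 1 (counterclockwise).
-6*pi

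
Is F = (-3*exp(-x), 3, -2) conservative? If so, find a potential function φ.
Yes, F is conservative. φ = 3*y - 2*z + 3*exp(-x)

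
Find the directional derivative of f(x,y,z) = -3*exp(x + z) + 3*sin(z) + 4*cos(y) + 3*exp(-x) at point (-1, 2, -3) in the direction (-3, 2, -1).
sqrt(14)*(-8*exp(4)*sin(2) + 12 - 3*exp(4)*cos(3) + 9*exp(5))*exp(-4)/14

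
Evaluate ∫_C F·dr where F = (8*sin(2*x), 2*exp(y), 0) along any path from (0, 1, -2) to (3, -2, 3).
-2*E - 4*cos(6) + 2*exp(-2) + 4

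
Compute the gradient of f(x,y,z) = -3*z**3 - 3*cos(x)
(3*sin(x), 0, -9*z**2)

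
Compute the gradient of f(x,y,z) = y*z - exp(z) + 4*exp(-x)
(-4*exp(-x), z, y - exp(z))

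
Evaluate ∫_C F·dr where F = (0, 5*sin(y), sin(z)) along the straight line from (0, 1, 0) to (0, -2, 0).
-5*cos(2) + 5*cos(1)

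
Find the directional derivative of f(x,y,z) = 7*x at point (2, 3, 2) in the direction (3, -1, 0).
21*sqrt(10)/10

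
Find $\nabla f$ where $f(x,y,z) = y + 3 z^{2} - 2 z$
(0, 1, 6*z - 2)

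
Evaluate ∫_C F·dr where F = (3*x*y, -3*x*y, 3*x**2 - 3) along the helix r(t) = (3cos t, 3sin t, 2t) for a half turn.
-54 + 21*pi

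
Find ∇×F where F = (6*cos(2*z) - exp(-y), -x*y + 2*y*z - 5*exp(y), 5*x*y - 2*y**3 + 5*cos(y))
(5*x - 6*y**2 - 2*y - 5*sin(y), -5*y - 12*sin(2*z), -y - exp(-y))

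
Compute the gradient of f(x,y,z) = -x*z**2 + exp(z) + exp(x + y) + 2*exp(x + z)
(-z**2 + exp(x + y) + 2*exp(x + z), exp(x + y), -2*x*z + exp(z) + 2*exp(x + z))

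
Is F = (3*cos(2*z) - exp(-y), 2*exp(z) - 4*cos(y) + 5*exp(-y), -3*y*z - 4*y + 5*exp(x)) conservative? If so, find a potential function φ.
No, ∇×F = (-3*z - 2*exp(z) - 4, -5*exp(x) - 6*sin(2*z), -exp(-y)) ≠ 0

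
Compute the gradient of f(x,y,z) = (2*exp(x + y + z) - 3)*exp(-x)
(3*exp(-x), 2*exp(y + z), 2*exp(y + z))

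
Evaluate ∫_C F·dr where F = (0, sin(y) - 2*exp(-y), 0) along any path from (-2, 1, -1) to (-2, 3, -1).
-2*exp(-1) + 2*exp(-3) + cos(1) - cos(3)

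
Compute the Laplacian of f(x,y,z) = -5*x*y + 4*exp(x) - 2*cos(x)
4*exp(x) + 2*cos(x)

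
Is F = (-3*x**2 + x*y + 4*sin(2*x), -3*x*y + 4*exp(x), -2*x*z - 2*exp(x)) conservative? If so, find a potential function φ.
No, ∇×F = (0, 2*z + 2*exp(x), -x - 3*y + 4*exp(x)) ≠ 0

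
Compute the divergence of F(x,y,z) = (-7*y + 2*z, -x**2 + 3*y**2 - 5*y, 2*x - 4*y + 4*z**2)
6*y + 8*z - 5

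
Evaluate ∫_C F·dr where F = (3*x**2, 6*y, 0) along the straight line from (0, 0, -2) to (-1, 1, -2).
2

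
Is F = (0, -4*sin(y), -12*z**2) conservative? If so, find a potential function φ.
Yes, F is conservative. φ = -4*z**3 + 4*cos(y)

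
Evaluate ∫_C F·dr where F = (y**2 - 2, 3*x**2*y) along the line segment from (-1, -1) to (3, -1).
-4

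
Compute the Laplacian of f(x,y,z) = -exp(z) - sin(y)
-exp(z) + sin(y)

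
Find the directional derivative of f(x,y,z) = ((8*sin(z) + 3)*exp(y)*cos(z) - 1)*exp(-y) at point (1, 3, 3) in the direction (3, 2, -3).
sqrt(22)*(3*(-8*cos(6) + 3*sin(3))*exp(3) + 2)*exp(-3)/22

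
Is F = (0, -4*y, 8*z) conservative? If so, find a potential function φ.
Yes, F is conservative. φ = -2*y**2 + 4*z**2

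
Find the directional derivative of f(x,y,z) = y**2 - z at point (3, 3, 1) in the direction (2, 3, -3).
21*sqrt(22)/22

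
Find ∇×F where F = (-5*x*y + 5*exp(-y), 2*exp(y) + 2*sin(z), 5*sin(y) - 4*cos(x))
(5*cos(y) - 2*cos(z), -4*sin(x), 5*x + 5*exp(-y))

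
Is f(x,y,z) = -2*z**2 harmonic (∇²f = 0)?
No, ∇²f = -4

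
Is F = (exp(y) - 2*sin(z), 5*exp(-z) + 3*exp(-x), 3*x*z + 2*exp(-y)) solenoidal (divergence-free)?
No, ∇·F = 3*x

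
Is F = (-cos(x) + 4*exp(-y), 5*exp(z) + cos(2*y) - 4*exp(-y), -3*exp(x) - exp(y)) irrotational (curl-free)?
No, ∇×F = (-exp(y) - 5*exp(z), 3*exp(x), 4*exp(-y))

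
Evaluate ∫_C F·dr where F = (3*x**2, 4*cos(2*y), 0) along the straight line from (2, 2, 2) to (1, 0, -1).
-7 - 2*sin(4)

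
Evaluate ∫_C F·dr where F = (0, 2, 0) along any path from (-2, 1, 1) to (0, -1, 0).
-4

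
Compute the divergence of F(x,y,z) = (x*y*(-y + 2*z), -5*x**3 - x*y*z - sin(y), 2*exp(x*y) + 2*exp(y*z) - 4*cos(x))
-x*z - y*(y - 2*z) + 2*y*exp(y*z) - cos(y)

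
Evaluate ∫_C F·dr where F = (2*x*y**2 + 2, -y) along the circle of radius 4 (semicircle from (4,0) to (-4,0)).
-16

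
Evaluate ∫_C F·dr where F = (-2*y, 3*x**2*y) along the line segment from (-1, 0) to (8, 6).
1539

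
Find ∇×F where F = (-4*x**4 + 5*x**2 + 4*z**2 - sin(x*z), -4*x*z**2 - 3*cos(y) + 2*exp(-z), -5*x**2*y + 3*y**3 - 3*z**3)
(-5*x**2 + 8*x*z + 9*y**2 + 2*exp(-z), 10*x*y - x*cos(x*z) + 8*z, -4*z**2)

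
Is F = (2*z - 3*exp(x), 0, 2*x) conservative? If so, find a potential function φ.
Yes, F is conservative. φ = 2*x*z - 3*exp(x)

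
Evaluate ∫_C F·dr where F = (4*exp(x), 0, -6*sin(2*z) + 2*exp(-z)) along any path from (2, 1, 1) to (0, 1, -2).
-6*exp(2) + 3*cos(4) + 2*exp(-1) - 3*cos(2) + 4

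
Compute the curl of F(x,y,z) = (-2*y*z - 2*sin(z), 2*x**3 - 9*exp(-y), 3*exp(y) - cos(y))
(3*exp(y) + sin(y), -2*y - 2*cos(z), 6*x**2 + 2*z)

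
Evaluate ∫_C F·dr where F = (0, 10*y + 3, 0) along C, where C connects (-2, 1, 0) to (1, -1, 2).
-6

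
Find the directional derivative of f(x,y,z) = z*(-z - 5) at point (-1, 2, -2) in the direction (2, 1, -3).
3*sqrt(14)/14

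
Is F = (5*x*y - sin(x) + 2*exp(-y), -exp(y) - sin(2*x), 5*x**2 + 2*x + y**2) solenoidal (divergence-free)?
No, ∇·F = 5*y - exp(y) - cos(x)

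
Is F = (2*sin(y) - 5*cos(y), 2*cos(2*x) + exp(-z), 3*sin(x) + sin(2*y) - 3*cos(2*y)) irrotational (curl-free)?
No, ∇×F = (6*sin(2*y) + 2*cos(2*y) + exp(-z), -3*cos(x), -4*sin(2*x) - 5*sin(y) - 2*cos(y))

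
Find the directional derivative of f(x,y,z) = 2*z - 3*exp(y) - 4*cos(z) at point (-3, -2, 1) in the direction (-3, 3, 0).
-3*sqrt(2)*exp(-2)/2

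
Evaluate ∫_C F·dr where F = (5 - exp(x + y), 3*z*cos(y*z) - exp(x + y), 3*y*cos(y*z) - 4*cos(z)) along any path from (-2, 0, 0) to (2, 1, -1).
-exp(3) + exp(-2) + sin(1) + 20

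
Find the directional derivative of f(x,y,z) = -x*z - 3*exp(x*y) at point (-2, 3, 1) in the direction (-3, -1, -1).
sqrt(11)*(21 + exp(6))*exp(-6)/11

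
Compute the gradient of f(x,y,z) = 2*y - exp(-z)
(0, 2, exp(-z))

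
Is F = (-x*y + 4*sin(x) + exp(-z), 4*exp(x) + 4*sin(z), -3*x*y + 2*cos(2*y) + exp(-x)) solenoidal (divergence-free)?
No, ∇·F = -y + 4*cos(x)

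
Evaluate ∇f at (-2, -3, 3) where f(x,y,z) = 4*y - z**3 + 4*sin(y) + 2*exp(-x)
(-2*exp(2), 4*cos(3) + 4, -27)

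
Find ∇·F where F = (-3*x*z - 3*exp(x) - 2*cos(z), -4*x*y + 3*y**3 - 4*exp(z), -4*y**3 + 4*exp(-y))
-4*x + 9*y**2 - 3*z - 3*exp(x)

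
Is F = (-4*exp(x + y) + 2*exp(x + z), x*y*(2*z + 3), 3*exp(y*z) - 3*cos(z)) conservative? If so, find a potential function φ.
No, ∇×F = (-2*x*y + 3*z*exp(y*z), 2*exp(x + z), y*(2*z + 3) + 4*exp(x + y)) ≠ 0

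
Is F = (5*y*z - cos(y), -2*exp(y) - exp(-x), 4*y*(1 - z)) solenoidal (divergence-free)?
No, ∇·F = -4*y - 2*exp(y)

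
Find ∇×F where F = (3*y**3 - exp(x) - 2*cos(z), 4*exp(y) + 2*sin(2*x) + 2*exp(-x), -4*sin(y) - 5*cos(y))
(5*sin(y) - 4*cos(y), 2*sin(z), -9*y**2 + 4*cos(2*x) - 2*exp(-x))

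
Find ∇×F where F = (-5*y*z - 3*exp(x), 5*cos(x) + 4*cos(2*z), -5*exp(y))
(-5*exp(y) + 8*sin(2*z), -5*y, 5*z - 5*sin(x))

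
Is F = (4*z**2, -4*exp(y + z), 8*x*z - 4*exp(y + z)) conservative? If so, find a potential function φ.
Yes, F is conservative. φ = 4*x*z**2 - 4*exp(y + z)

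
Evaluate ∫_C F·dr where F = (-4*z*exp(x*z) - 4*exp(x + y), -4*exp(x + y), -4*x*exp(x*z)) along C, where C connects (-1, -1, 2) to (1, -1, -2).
-4 + 4*exp(-2)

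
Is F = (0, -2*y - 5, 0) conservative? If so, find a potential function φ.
Yes, F is conservative. φ = y*(-y - 5)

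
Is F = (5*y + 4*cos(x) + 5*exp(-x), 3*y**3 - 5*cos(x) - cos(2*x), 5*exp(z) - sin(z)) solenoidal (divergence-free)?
No, ∇·F = 9*y**2 + 5*exp(z) - 4*sin(x) - cos(z) - 5*exp(-x)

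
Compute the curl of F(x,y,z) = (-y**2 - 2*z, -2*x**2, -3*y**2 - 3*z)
(-6*y, -2, -4*x + 2*y)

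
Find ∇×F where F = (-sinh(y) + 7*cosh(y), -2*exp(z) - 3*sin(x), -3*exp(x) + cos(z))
(2*exp(z), 3*exp(x), -3*cos(x) - 7*sinh(y) + cosh(y))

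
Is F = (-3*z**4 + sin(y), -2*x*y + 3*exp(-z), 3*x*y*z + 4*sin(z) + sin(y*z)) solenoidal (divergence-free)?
No, ∇·F = 3*x*y - 2*x + y*cos(y*z) + 4*cos(z)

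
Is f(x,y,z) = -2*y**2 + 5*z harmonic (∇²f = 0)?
No, ∇²f = -4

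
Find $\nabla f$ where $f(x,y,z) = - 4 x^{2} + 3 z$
(-8*x, 0, 3)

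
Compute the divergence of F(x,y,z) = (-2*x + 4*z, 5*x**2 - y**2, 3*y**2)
-2*y - 2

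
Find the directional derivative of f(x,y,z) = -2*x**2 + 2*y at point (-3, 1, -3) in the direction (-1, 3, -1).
-6*sqrt(11)/11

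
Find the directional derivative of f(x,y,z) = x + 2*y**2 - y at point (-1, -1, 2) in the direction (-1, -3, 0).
7*sqrt(10)/5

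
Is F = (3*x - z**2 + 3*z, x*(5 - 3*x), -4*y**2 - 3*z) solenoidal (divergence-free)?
Yes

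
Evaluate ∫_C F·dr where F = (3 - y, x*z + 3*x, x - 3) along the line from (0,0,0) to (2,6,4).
26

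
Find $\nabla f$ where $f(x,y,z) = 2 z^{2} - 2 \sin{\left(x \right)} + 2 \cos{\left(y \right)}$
(-2*cos(x), -2*sin(y), 4*z)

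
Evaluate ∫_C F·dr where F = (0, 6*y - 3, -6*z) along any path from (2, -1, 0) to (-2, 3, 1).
9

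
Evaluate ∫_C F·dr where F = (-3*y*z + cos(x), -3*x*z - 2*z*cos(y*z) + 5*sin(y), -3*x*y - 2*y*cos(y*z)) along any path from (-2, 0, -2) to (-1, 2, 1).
-sin(2) - sin(1) - 5*cos(2) + 11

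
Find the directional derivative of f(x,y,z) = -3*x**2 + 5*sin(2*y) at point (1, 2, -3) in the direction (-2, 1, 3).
sqrt(14)*(5*cos(4) + 6)/7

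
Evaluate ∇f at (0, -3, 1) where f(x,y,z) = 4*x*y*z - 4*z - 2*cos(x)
(-12, 0, -4)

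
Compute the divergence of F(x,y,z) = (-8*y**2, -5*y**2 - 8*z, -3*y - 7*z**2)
-10*y - 14*z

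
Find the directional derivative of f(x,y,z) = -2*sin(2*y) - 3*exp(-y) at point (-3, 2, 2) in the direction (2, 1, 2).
exp(-2) - 4*cos(4)/3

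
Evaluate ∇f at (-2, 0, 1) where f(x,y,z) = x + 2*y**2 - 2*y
(1, -2, 0)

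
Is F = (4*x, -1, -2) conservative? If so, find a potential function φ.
Yes, F is conservative. φ = 2*x**2 - y - 2*z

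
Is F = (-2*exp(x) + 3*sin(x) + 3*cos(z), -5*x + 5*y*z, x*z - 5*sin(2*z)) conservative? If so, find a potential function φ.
No, ∇×F = (-5*y, -z - 3*sin(z), -5) ≠ 0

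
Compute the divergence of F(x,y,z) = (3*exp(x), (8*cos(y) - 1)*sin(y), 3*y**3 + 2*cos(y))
3*exp(x) - cos(y) + 8*cos(2*y)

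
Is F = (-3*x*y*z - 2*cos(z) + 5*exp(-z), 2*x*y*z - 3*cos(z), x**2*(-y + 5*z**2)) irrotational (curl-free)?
No, ∇×F = (-x**2 - 2*x*y - 3*sin(z), -x*y - 10*x*z**2 + 2*sin(z) - 5*exp(-z), z*(3*x + 2*y))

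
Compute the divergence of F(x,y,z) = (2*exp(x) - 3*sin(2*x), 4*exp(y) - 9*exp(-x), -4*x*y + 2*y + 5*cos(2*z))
2*exp(x) + 4*exp(y) - 10*sin(2*z) - 6*cos(2*x)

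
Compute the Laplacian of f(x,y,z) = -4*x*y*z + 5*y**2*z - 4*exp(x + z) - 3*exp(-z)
10*z - 8*exp(x + z) - 3*exp(-z)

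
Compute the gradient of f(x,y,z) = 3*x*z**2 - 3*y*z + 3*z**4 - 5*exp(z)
(3*z**2, -3*z, 6*x*z - 3*y + 12*z**3 - 5*exp(z))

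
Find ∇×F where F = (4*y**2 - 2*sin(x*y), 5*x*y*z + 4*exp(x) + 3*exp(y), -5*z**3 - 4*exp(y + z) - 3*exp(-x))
(-5*x*y - 4*exp(y + z), -3*exp(-x), 2*x*cos(x*y) + 5*y*z - 8*y + 4*exp(x))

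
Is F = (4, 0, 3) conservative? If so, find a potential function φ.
Yes, F is conservative. φ = 4*x + 3*z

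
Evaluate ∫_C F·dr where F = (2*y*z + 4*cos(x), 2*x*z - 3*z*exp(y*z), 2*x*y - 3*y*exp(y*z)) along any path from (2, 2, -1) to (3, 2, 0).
-4*sin(2) + 3*exp(-2) + 4*sin(3) + 5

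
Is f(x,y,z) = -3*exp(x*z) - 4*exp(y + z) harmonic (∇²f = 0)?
No, ∇²f = -3*x**2*exp(x*z) - 3*z**2*exp(x*z) - 8*exp(y + z)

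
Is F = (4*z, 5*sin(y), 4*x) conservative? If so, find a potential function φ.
Yes, F is conservative. φ = 4*x*z - 5*cos(y)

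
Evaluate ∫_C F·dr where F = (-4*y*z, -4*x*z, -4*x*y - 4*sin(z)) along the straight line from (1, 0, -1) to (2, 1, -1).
8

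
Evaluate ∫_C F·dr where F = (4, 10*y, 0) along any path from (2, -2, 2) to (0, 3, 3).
17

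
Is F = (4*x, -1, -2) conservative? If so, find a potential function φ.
Yes, F is conservative. φ = 2*x**2 - y - 2*z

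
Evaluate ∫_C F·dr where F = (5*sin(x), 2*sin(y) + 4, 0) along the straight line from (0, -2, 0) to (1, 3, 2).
-5*cos(1) + 2*cos(2) - 2*cos(3) + 25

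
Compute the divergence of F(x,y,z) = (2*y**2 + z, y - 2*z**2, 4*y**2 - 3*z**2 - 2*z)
-6*z - 1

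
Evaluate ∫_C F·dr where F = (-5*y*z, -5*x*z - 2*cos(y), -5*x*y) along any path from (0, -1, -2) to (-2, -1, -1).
10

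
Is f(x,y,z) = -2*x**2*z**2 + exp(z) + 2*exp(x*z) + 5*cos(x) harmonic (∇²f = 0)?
No, ∇²f = 2*x**2*exp(x*z) - 4*x**2 + 2*z**2*exp(x*z) - 4*z**2 + exp(z) - 5*cos(x)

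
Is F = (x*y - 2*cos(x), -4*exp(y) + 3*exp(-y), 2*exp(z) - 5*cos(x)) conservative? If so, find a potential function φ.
No, ∇×F = (0, -5*sin(x), -x) ≠ 0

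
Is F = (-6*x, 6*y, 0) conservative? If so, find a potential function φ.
Yes, F is conservative. φ = -3*x**2 + 3*y**2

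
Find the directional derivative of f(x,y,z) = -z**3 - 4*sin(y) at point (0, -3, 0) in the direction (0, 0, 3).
0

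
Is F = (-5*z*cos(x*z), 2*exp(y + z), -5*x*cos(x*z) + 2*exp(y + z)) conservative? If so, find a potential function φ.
Yes, F is conservative. φ = 2*exp(y + z) - 5*sin(x*z)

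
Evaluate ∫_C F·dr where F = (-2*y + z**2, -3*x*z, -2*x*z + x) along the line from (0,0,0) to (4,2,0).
-8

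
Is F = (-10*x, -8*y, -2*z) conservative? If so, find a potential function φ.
Yes, F is conservative. φ = -5*x**2 - 4*y**2 - z**2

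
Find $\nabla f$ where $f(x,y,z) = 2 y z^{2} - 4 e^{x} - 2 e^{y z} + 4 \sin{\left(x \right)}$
(-4*exp(x) + 4*cos(x), 2*z*(z - exp(y*z)), 2*y*(2*z - exp(y*z)))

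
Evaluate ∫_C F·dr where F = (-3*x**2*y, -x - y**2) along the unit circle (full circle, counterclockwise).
-pi/4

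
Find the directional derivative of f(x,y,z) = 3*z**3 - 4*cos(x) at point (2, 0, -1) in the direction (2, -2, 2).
sqrt(3)*(4*sin(2) + 9)/3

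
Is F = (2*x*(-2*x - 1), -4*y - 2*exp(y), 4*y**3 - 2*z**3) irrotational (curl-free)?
No, ∇×F = (12*y**2, 0, 0)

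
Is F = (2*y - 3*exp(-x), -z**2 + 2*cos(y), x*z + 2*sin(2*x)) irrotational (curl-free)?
No, ∇×F = (2*z, -z - 4*cos(2*x), -2)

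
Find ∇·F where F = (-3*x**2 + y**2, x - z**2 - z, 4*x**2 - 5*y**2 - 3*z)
-6*x - 3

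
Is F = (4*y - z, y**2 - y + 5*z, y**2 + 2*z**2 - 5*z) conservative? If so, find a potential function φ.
No, ∇×F = (2*y - 5, -1, -4) ≠ 0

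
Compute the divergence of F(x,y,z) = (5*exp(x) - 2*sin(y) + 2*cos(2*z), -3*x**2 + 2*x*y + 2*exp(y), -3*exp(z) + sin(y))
2*x + 5*exp(x) + 2*exp(y) - 3*exp(z)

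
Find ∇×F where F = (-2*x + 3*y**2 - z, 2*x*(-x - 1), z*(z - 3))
(0, -1, -4*x - 6*y - 2)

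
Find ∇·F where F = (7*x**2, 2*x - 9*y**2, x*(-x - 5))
14*x - 18*y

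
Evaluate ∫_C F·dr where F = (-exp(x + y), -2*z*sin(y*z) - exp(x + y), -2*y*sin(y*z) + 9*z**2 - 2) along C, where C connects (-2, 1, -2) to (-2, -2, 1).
-exp(-4) + exp(-1) + 21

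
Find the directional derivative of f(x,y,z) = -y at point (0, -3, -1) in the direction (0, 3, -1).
-3*sqrt(10)/10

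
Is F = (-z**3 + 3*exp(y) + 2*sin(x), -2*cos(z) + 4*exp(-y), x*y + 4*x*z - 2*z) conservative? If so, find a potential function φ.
No, ∇×F = (x - 2*sin(z), -y - 3*z**2 - 4*z, -3*exp(y)) ≠ 0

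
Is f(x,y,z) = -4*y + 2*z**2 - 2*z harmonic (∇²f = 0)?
No, ∇²f = 4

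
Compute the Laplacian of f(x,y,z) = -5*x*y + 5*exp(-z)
5*exp(-z)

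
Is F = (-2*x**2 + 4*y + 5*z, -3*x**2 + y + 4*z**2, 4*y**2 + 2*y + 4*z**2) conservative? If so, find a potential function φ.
No, ∇×F = (8*y - 8*z + 2, 5, -6*x - 4) ≠ 0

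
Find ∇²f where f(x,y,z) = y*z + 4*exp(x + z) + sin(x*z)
-x**2*sin(x*z) - z**2*sin(x*z) + 8*exp(x + z)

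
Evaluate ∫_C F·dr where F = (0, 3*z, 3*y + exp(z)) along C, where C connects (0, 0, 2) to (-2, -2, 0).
1 - exp(2)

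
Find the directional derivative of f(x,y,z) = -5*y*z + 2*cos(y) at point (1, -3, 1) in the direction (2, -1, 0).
sqrt(5)*(5 - 2*sin(3))/5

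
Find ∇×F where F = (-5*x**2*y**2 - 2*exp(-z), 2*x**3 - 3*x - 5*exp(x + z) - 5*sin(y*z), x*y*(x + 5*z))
(x*(x + 5*z) + 5*y*cos(y*z) + 5*exp(x + z), -2*x*y - 5*y*z + 2*exp(-z), 10*x**2*y + 6*x**2 - 5*exp(x + z) - 3)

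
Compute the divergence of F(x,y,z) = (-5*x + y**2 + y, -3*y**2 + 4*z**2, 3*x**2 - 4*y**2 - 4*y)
-6*y - 5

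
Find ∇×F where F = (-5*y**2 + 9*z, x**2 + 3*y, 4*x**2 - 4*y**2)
(-8*y, 9 - 8*x, 2*x + 10*y)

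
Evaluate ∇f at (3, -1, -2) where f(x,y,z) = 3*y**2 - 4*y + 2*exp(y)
(0, -10 + 2*exp(-1), 0)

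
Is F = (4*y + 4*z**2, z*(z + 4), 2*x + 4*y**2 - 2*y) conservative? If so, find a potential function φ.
No, ∇×F = (8*y - 2*z - 6, 8*z - 2, -4) ≠ 0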